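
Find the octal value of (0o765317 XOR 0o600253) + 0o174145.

0o361311

First 0o765317 XOR 0o600253 = 0o165144.
Add column by column in base 8, right to left:
  4+5 = 1 carry 1
  4+4+1 = 1 carry 1
  1+1+1 = 3
  5+4 = 1 carry 1
  6+7+1 = 6 carry 1
  1+1+1 = 3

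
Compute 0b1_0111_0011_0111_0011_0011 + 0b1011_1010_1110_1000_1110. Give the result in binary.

0b1000101110010111000001

Add column by column in base 2, right to left:
  1+0 = 1
  1+1 = 0 carry 1
  0+1+1 = 0 carry 1
  0+1+1 = 0 carry 1
  1+0+1 = 0 carry 1
  1+0+1 = 0 carry 1
  0+0+1 = 1
  0+1 = 1
  1+0 = 1
  1+1 = 0 carry 1
  1+1+1 = 1 carry 1
  0+1+1 = 0 carry 1
  1+0+1 = 0 carry 1
  1+1+1 = 1 carry 1
  0+0+1 = 1
  0+1 = 1
  1+1 = 0 carry 1
  1+1+1 = 1 carry 1
  1+0+1 = 0 carry 1
  0+1+1 = 0 carry 1
  1+0+1 = 0 carry 1
  final carry 1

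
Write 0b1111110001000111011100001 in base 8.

Group the bits in threes: 001 111 110 001 000 111 011 100 001 → 176107341.

0o176107341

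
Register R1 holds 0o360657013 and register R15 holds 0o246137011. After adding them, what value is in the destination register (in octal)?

Add column by column in base 8, right to left:
  3+1 = 4
  1+1 = 2
  0+0 = 0
  7+7 = 6 carry 1
  5+3+1 = 1 carry 1
  6+1+1 = 0 carry 1
  0+6+1 = 7
  6+4 = 2 carry 1
  3+2+1 = 6

0o627016024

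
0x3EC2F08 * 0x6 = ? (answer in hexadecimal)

Multiply each base-16 digit by 6, carrying:
  8×6 = 48 → write 0 carry 3
  0×6+3 = 3 → write 3
  F×6 = 90 → write A carry 5
  2×6+5 = 17 → write 1 carry 1
  C×6+1 = 73 → write 9 carry 4
  E×6+4 = 88 → write 8 carry 5
  3×6+5 = 23 → write 7 carry 1
  remaining carry: 1

0x17891A30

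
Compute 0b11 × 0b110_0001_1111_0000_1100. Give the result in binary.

0b100100101110100100100

Multiply each base-2 digit by 3, carrying:
  0×3 = 0 → write 0
  0×3 = 0 → write 0
  1×3 = 3 → write 1 carry 1
  1×3+1 = 4 → write 0 carry 2
  0×3+2 = 2 → write 0 carry 1
  0×3+1 = 1 → write 1
  0×3 = 0 → write 0
  0×3 = 0 → write 0
  1×3 = 3 → write 1 carry 1
  1×3+1 = 4 → write 0 carry 2
  1×3+2 = 5 → write 1 carry 2
  1×3+2 = 5 → write 1 carry 2
  1×3+2 = 5 → write 1 carry 2
  0×3+2 = 2 → write 0 carry 1
  0×3+1 = 1 → write 1
  0×3 = 0 → write 0
  0×3 = 0 → write 0
  1×3 = 3 → write 1 carry 1
  1×3+1 = 4 → write 0 carry 2
  remaining carry: 10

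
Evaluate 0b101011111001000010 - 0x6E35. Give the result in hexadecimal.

0x2500D

0b101011111001000010 = 0x2BE42 in hexadecimal.
Subtract column by column in base 16:
  2-5 → D (borrow)
  4-3-1 → 0
  E-E → 0
  B-6 → 5
  2-0 → 2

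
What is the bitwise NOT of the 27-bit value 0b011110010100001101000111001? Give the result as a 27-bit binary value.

Invert each bit: 011110010100001101000111001 → 100001101011110010111000110.

0b100001101011110010111000110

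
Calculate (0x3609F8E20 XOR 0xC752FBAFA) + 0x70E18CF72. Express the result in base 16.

0x1623C9044C

First 0x3609F8E20 XOR 0xC752FBAFA = 0xF15B034DA.
Add column by column in base 16, right to left:
  A+2 = C
  D+7 = 4 carry 1
  4+F+1 = 4 carry 1
  3+C+1 = 0 carry 1
  0+8+1 = 9
  B+1 = C
  5+E = 3 carry 1
  1+0+1 = 2
  F+7 = 6 carry 1
  final carry 1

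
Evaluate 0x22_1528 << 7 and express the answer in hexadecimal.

0x110a9400

7 bits is not a whole number of base-16 digits; in binary: 1000100001010100101000 << 7 = 10001000010101001010000000000.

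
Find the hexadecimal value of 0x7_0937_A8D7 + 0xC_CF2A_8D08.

Add column by column in base 16, right to left:
  7+8 = F
  D+0 = D
  8+D = 5 carry 1
  A+8+1 = 3 carry 1
  7+A+1 = 2 carry 1
  3+2+1 = 6
  9+F = 8 carry 1
  0+C+1 = D
  7+C = 3 carry 1
  final carry 1

0x13D86235DF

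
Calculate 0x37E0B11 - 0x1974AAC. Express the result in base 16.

0x1E6C065

Subtract column by column in base 16:
  1-C → 5 (borrow)
  1-A-1 → 6 (borrow)
  B-A-1 → 0
  0-4 → C (borrow)
  E-7-1 → 6
  7-9 → E (borrow)
  3-1-1 → 1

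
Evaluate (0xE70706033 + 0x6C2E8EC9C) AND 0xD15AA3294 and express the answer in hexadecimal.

0x511080084

Add column by column in base 16, right to left:
  3+C = F
  3+9 = C
  0+C = C
  6+E = 4 carry 1
  0+8+1 = 9
  7+E = 5 carry 1
  0+2+1 = 3
  7+C = 3 carry 1
  E+6+1 = 5 carry 1
  final carry 1
Sum = 0x1533594CCF; now AND with 0xD15AA3294:
  1&0=0, 5&D=5, 3&1=1, 3&5=1, 5&A=0, 9&A=8, 4&3=0, C&2=0, C&9=8, F&4=4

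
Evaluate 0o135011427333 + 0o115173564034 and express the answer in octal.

Add column by column in base 8, right to left:
  3+4 = 7
  3+3 = 6
  3+0 = 3
  7+4 = 3 carry 1
  2+6+1 = 1 carry 1
  4+5+1 = 2 carry 1
  1+3+1 = 5
  1+7 = 0 carry 1
  0+1+1 = 2
  5+5 = 2 carry 1
  3+1+1 = 5
  1+1 = 2

0o252205213367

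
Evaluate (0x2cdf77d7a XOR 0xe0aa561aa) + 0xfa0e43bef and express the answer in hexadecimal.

First 0x2cdf77d7a XOR 0xe0aa561aa = 0xcc7521cd0.
Add column by column in base 16, right to left:
  0+f = f
  d+e = b carry 1
  c+b+1 = 8 carry 1
  1+3+1 = 5
  2+4 = 6
  5+e = 3 carry 1
  7+0+1 = 8
  c+a = 6 carry 1
  c+f+1 = c carry 1
  final carry 1

0x1c683658bf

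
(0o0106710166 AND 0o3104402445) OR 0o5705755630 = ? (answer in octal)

0o5705755674

0o0106710166 AND 0o3104402445 = 0o0104400044.
Then OR with 0o5705755630.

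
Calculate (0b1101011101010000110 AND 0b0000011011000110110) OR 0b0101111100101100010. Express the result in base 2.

0b101111101101100110

0b1101011101010000110 AND 0b0000011011000110110 = 0b0000011001000000110.
Then OR with 0b0101111100101100010.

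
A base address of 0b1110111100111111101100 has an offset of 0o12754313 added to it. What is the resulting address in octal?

0b1110111100111111101100 = 0o16747754 in octal.
Add column by column in base 8, right to left:
  4+3 = 7
  5+1 = 6
  7+3 = 2 carry 1
  7+4+1 = 4 carry 1
  4+5+1 = 2 carry 1
  7+7+1 = 7 carry 1
  6+2+1 = 1 carry 1
  1+1+1 = 3

0o31724267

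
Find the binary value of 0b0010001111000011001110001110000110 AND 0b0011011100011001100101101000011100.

0b0010001100000001000100001000000100

AND bit by bit (1 only where both bits are 1):
  0010001111000011001110001110000110
& 0011011100011001100101101000011100
= 0010001100000001000100001000000100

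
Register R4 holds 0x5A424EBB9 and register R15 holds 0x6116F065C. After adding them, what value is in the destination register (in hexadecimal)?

Add column by column in base 16, right to left:
  9+C = 5 carry 1
  B+5+1 = 1 carry 1
  B+6+1 = 2 carry 1
  E+0+1 = F
  4+F = 3 carry 1
  2+6+1 = 9
  4+1 = 5
  A+1 = B
  5+6 = B

0xBB593F215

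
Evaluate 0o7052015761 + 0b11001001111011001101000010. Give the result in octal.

0b11001001111011001101000010 = 0o311731502 in octal.
Add column by column in base 8, right to left:
  1+2 = 3
  6+0 = 6
  7+5 = 4 carry 1
  5+1+1 = 7
  1+3 = 4
  0+7 = 7
  2+1 = 3
  5+1 = 6
  0+3 = 3
  7+0 = 7

0o7363747463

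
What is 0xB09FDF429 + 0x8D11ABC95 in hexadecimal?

0x13DB18B0BE

Add column by column in base 16, right to left:
  9+5 = E
  2+9 = B
  4+C = 0 carry 1
  F+B+1 = B carry 1
  D+A+1 = 8 carry 1
  F+1+1 = 1 carry 1
  9+1+1 = B
  0+D = D
  B+8 = 3 carry 1
  final carry 1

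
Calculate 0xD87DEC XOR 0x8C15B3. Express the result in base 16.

0x54685F

XOR each hex digit independently (no carries):
  D^8=5, 8^C=4, 7^1=6, D^5=8, E^B=5, C^3=F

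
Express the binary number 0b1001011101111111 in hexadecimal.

0x977F

Group the bits into nibbles: 1001 0111 0111 1111 → 977F.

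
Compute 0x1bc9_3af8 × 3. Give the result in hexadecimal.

Multiply each base-16 digit by 3, carrying:
  8×3 = 24 → write 8 carry 1
  f×3+1 = 46 → write e carry 2
  a×3+2 = 32 → write 0 carry 2
  3×3+2 = 11 → write b
  9×3 = 27 → write b carry 1
  c×3+1 = 37 → write 5 carry 2
  b×3+2 = 35 → write 3 carry 2
  1×3+2 = 5 → write 5

0x535bb0e8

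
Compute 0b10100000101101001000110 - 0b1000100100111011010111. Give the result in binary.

Subtract column by column in base 2:
  0-1 → 1 (borrow)
  1-1-1 → 1 (borrow)
  1-1-1 → 1 (borrow)
  0-0-1 → 1 (borrow)
  0-1-1 → 0 (borrow)
  0-0-1 → 1 (borrow)
  1-1-1 → 1 (borrow)
  0-1-1 → 0 (borrow)
  0-0-1 → 1 (borrow)
  1-1-1 → 1 (borrow)
  0-1-1 → 0 (borrow)
  1-1-1 → 1 (borrow)
  1-0-1 → 0
  0-0 → 0
  1-1 → 0
  0-0 → 0
  0-0 → 0
  0-1 → 1 (borrow)
  0-0-1 → 1 (borrow)
  0-0-1 → 1 (borrow)
  1-0-1 → 0
  0-1 → 1 (borrow)
  1-0-1 → 0

0b1011100000101101101111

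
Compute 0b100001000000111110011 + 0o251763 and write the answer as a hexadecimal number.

0x11D5E6

0b100001000000111110011 = 0x1081F3 in hexadecimal.
0o251763 = 0x153F3 in hexadecimal.
Add column by column in base 16, right to left:
  3+3 = 6
  F+F = E carry 1
  1+3+1 = 5
  8+5 = D
  0+1 = 1
  1+0 = 1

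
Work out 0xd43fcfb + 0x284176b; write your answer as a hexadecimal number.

Add column by column in base 16, right to left:
  b+b = 6 carry 1
  f+6+1 = 6 carry 1
  c+7+1 = 4 carry 1
  f+1+1 = 1 carry 1
  3+4+1 = 8
  4+8 = c
  d+2 = f

0xfc81466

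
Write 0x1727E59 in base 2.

0b1011100100111111001011001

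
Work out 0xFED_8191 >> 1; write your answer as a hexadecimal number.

0x7F6C0C8

1 bits is not a whole number of base-16 digits; in binary: 1111111011011000000110010001 >> 1 = 111111101101100000011001000.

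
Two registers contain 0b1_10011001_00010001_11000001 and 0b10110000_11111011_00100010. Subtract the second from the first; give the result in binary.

Subtract column by column in base 2:
  1-0 → 1
  0-1 → 1 (borrow)
  0-0-1 → 1 (borrow)
  0-0-1 → 1 (borrow)
  0-0-1 → 1 (borrow)
  0-1-1 → 0 (borrow)
  1-0-1 → 0
  1-0 → 1
  1-1 → 0
  0-1 → 1 (borrow)
  0-0-1 → 1 (borrow)
  0-1-1 → 0 (borrow)
  1-1-1 → 1 (borrow)
  0-1-1 → 0 (borrow)
  0-1-1 → 0 (borrow)
  0-1-1 → 0 (borrow)
  1-0-1 → 0
  0-0 → 0
  0-0 → 0
  1-0 → 1
  1-1 → 0
  0-1 → 1 (borrow)
  0-0-1 → 1 (borrow)
  1-1-1 → 1 (borrow)
  1-0-1 → 0

0b111010000001011010011111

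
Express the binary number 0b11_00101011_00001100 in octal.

0o625414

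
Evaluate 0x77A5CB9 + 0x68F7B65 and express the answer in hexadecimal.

0xE09D81E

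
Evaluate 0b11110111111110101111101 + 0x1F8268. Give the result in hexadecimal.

0x9B7FE5

0b11110111111110101111101 = 0x7BFD7D in hexadecimal.
Add column by column in base 16, right to left:
  D+8 = 5 carry 1
  7+6+1 = E
  D+2 = F
  F+8 = 7 carry 1
  B+F+1 = B carry 1
  7+1+1 = 9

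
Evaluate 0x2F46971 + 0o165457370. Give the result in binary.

0b100110010101100100001101001

0x2F46971 = 0b10111101000110100101110001 in binary.
0o165457370 = 0b1110101100101111011111000 in binary.
Add column by column in base 2, right to left:
  1+0 = 1
  0+0 = 0
  0+0 = 0
  0+1 = 1
  1+1 = 0 carry 1
  1+1+1 = 1 carry 1
  1+1+1 = 1 carry 1
  0+1+1 = 0 carry 1
  1+0+1 = 0 carry 1
  0+1+1 = 0 carry 1
  0+1+1 = 0 carry 1
  1+1+1 = 1 carry 1
  0+1+1 = 0 carry 1
  1+0+1 = 0 carry 1
  1+1+1 = 1 carry 1
  0+0+1 = 1
  0+0 = 0
  0+1 = 1
  1+1 = 0 carry 1
  0+0+1 = 1
  1+1 = 0 carry 1
  1+0+1 = 0 carry 1
  1+1+1 = 1 carry 1
  1+1+1 = 1 carry 1
  0+1+1 = 0 carry 1
  1+0+1 = 0 carry 1
  final carry 1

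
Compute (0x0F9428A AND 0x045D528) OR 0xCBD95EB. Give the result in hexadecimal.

0x0F9428A AND 0x045D528 = 0x0414008.
Then OR with 0xCBD95EB.

0xCFDD5EB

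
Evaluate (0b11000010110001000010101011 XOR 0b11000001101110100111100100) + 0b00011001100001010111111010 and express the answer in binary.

0b11101000000111101001001

First 0b11000010110001000010101011 XOR 0b11000001101110100111100100 = 0b00000011011111100101001111.
Add column by column in base 2, right to left:
  1+0 = 1
  1+1 = 0 carry 1
  1+0+1 = 0 carry 1
  1+1+1 = 1 carry 1
  0+1+1 = 0 carry 1
  0+1+1 = 0 carry 1
  1+1+1 = 1 carry 1
  0+1+1 = 0 carry 1
  1+1+1 = 1 carry 1
  0+0+1 = 1
  0+1 = 1
  1+0 = 1
  1+1 = 0 carry 1
  1+0+1 = 0 carry 1
  1+0+1 = 0 carry 1
  1+0+1 = 0 carry 1
  1+0+1 = 0 carry 1
  0+1+1 = 0 carry 1
  1+1+1 = 1 carry 1
  1+0+1 = 0 carry 1
  0+0+1 = 1
  0+1 = 1
  0+1 = 1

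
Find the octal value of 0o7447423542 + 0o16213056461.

0o25662502223

Add column by column in base 8, right to left:
  2+1 = 3
  4+6 = 2 carry 1
  5+4+1 = 2 carry 1
  3+6+1 = 2 carry 1
  2+5+1 = 0 carry 1
  4+0+1 = 5
  7+3 = 2 carry 1
  4+1+1 = 6
  4+2 = 6
  7+6 = 5 carry 1
  0+1+1 = 2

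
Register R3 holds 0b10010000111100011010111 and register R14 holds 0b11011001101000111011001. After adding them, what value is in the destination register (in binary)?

Add column by column in base 2, right to left:
  1+1 = 0 carry 1
  1+0+1 = 0 carry 1
  1+0+1 = 0 carry 1
  0+1+1 = 0 carry 1
  1+1+1 = 1 carry 1
  0+0+1 = 1
  1+1 = 0 carry 1
  1+1+1 = 1 carry 1
  0+1+1 = 0 carry 1
  0+0+1 = 1
  0+0 = 0
  1+0 = 1
  1+1 = 0 carry 1
  1+0+1 = 0 carry 1
  1+1+1 = 1 carry 1
  0+1+1 = 0 carry 1
  0+0+1 = 1
  0+0 = 0
  0+1 = 1
  1+1 = 0 carry 1
  0+0+1 = 1
  0+1 = 1
  1+1 = 0 carry 1
  final carry 1

0b101101010100101010110000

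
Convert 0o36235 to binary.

Each octal digit is 3 bits: 3=011 6=110 2=010 3=011 5=101.

0b11110010011101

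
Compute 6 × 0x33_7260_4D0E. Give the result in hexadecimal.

0x134AE41CE54

Multiply each base-16 digit by 6, carrying:
  E×6 = 84 → write 4 carry 5
  0×6+5 = 5 → write 5
  D×6 = 78 → write E carry 4
  4×6+4 = 28 → write C carry 1
  0×6+1 = 1 → write 1
  6×6 = 36 → write 4 carry 2
  2×6+2 = 14 → write E
  7×6 = 42 → write A carry 2
  3×6+2 = 20 → write 4 carry 1
  3×6+1 = 19 → write 3 carry 1
  remaining carry: 1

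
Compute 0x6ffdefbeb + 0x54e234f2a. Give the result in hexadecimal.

Add column by column in base 16, right to left:
  b+a = 5 carry 1
  e+2+1 = 1 carry 1
  b+f+1 = b carry 1
  f+4+1 = 4 carry 1
  e+3+1 = 2 carry 1
  d+2+1 = 0 carry 1
  f+e+1 = e carry 1
  f+4+1 = 4 carry 1
  6+5+1 = c

0xc4e024b15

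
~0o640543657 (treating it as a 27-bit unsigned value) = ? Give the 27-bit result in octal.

Each oct digit d becomes 7−d:
  6→1, 4→3, 0→7, 5→2, 4→3, 3→4, 6→1, 5→2, 7→0

0o137234120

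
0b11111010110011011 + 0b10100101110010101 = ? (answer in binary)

0b110100000100110000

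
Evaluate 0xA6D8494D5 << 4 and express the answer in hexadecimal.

Shifting left by 4 bits = 1 hex digit: append 1 zero.

0xA6D8494D50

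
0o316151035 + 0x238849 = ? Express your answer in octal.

0x238849 = 0o10704111 in octal.
Add column by column in base 8, right to left:
  5+1 = 6
  3+1 = 4
  0+1 = 1
  1+4 = 5
  5+0 = 5
  1+7 = 0 carry 1
  6+0+1 = 7
  1+1 = 2
  3+0 = 3

0o327055146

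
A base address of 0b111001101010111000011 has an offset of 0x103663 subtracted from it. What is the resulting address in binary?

0x103663 = 0b100000011011001100011 in binary.
Subtract column by column in base 2:
  1-1 → 0
  1-1 → 0
  0-0 → 0
  0-0 → 0
  0-0 → 0
  0-1 → 1 (borrow)
  1-1-1 → 1 (borrow)
  1-0-1 → 0
  1-0 → 1
  0-1 → 1 (borrow)
  1-1-1 → 1 (borrow)
  0-0-1 → 1 (borrow)
  1-1-1 → 1 (borrow)
  0-1-1 → 0 (borrow)
  1-0-1 → 0
  1-0 → 1
  0-0 → 0
  0-0 → 0
  1-0 → 1
  1-0 → 1
  1-1 → 0

0b11001001111101100000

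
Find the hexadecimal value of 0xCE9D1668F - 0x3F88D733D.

Subtract column by column in base 16:
  F-D → 2
  8-3 → 5
  6-3 → 3
  6-7 → F (borrow)
  1-D-1 → 3 (borrow)
  D-8-1 → 4
  9-8 → 1
  E-F → F (borrow)
  C-3-1 → 8

0x8F143F352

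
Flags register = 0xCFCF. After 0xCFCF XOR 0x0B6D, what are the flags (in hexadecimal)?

0xC4A2

XOR each hex digit independently (no carries):
  C^0=C, F^B=4, C^6=A, F^D=2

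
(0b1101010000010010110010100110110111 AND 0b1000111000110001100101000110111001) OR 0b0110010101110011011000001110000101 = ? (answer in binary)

0b1101010000010010110010100110110111 AND 0b1000111000110001100101000110111001 = 0b1000010000010000100000000110110001.
Then OR with 0b0110010101110011011000001110000101.

0b1110010101110011111000001110110101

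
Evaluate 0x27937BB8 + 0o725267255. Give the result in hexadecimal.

0o725267255 = 0x7556EAD in hexadecimal.
Add column by column in base 16, right to left:
  8+D = 5 carry 1
  B+A+1 = 6 carry 1
  B+E+1 = A carry 1
  7+6+1 = E
  3+5 = 8
  9+5 = E
  7+7 = E
  2+0 = 2

0x2EE8EA65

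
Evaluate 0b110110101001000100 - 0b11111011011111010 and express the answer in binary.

Subtract column by column in base 2:
  0-0 → 0
  0-1 → 1 (borrow)
  1-0-1 → 0
  0-1 → 1 (borrow)
  0-1-1 → 0 (borrow)
  0-1-1 → 0 (borrow)
  1-1-1 → 1 (borrow)
  0-1-1 → 0 (borrow)
  0-0-1 → 1 (borrow)
  1-1-1 → 1 (borrow)
  0-1-1 → 0 (borrow)
  1-0-1 → 0
  0-1 → 1 (borrow)
  1-1-1 → 1 (borrow)
  1-1-1 → 1 (borrow)
  0-1-1 → 0 (borrow)
  1-1-1 → 1 (borrow)
  1-0-1 → 0

0b10111001101001010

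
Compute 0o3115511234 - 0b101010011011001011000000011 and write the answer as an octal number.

0o2372176231

0b101010011011001011000000011 = 0o523313003 in octal.
Subtract column by column in base 8:
  4-3 → 1
  3-0 → 3
  2-0 → 2
  1-3 → 6 (borrow)
  1-1-1 → 7 (borrow)
  5-3-1 → 1
  5-3 → 2
  1-2 → 7 (borrow)
  1-5-1 → 3 (borrow)
  3-0-1 → 2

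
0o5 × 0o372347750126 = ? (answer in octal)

0o2344207610656

Multiply each base-8 digit by 5, carrying:
  6×5 = 30 → write 6 carry 3
  2×5+3 = 13 → write 5 carry 1
  1×5+1 = 6 → write 6
  0×5 = 0 → write 0
  5×5 = 25 → write 1 carry 3
  7×5+3 = 38 → write 6 carry 4
  7×5+4 = 39 → write 7 carry 4
  4×5+4 = 24 → write 0 carry 3
  3×5+3 = 18 → write 2 carry 2
  2×5+2 = 12 → write 4 carry 1
  7×5+1 = 36 → write 4 carry 4
  3×5+4 = 19 → write 3 carry 2
  remaining carry: 2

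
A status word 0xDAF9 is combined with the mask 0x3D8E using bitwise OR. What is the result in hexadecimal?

0xFFFF

OR each hex digit independently (no carries):
  D|3=F, A|D=F, F|8=F, 9|E=F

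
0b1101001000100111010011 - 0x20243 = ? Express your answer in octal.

0o14503620

0b1101001000100111010011 = 0o15104723 in octal.
0x20243 = 0o401103 in octal.
Subtract column by column in base 8:
  3-3 → 0
  2-0 → 2
  7-1 → 6
  4-1 → 3
  0-0 → 0
  1-4 → 5 (borrow)
  5-0-1 → 4
  1-0 → 1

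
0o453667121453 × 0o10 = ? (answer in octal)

Multiply each base-8 digit by 8, carrying:
  3×8 = 24 → write 0 carry 3
  5×8+3 = 43 → write 3 carry 5
  4×8+5 = 37 → write 5 carry 4
  1×8+4 = 12 → write 4 carry 1
  2×8+1 = 17 → write 1 carry 2
  1×8+2 = 10 → write 2 carry 1
  7×8+1 = 57 → write 1 carry 7
  6×8+7 = 55 → write 7 carry 6
  6×8+6 = 54 → write 6 carry 6
  3×8+6 = 30 → write 6 carry 3
  5×8+3 = 43 → write 3 carry 5
  4×8+5 = 37 → write 5 carry 4
  remaining carry: 4

0o4536671214530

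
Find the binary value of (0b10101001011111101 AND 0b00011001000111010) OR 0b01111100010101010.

0b10101001011111101 AND 0b00011001000111010 = 0b00001001000111000.
Then OR with 0b01111100010101010.

0b1111101010111010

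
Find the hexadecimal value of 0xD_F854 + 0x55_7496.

Add column by column in base 16, right to left:
  4+6 = A
  5+9 = E
  8+4 = C
  F+7 = 6 carry 1
  D+5+1 = 3 carry 1
  0+5+1 = 6

0x636CEA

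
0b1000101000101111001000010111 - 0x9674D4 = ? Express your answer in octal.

0o1003076503

0b1000101000101111001000010111 = 0o1050571027 in octal.
0x9674D4 = 0o45472324 in octal.
Subtract column by column in base 8:
  7-4 → 3
  2-2 → 0
  0-3 → 5 (borrow)
  1-2-1 → 6 (borrow)
  7-7-1 → 7 (borrow)
  5-4-1 → 0
  0-5 → 3 (borrow)
  5-4-1 → 0
  0-0 → 0
  1-0 → 1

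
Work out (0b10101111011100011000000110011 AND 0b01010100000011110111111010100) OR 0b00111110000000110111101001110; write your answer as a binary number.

0b111110000000110111101011110

0b10101111011100011000000110011 AND 0b01010100000011110111111010100 = 0b00000100000000010000000010000.
Then OR with 0b00111110000000110111101001110.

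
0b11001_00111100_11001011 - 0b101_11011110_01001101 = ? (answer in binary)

0b100110101111001111110

Subtract column by column in base 2:
  1-1 → 0
  1-0 → 1
  0-1 → 1 (borrow)
  1-1-1 → 1 (borrow)
  0-0-1 → 1 (borrow)
  0-0-1 → 1 (borrow)
  1-1-1 → 1 (borrow)
  1-0-1 → 0
  0-0 → 0
  0-1 → 1 (borrow)
  1-1-1 → 1 (borrow)
  1-1-1 → 1 (borrow)
  1-1-1 → 1 (borrow)
  1-0-1 → 0
  0-1 → 1 (borrow)
  0-1-1 → 0 (borrow)
  1-1-1 → 1 (borrow)
  0-0-1 → 1 (borrow)
  0-1-1 → 0 (borrow)
  1-0-1 → 0
  1-0 → 1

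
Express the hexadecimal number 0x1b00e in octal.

Expand each hex digit to 4 bits: 1=0001 b=1011 0=0000 0=0000 e=1110.
Group the bits in threes: 011 011 000 000 001 110 → 330016.

0o330016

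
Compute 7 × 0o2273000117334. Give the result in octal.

0o20435001054004

Multiply each base-8 digit by 7, carrying:
  4×7 = 28 → write 4 carry 3
  3×7+3 = 24 → write 0 carry 3
  3×7+3 = 24 → write 0 carry 3
  7×7+3 = 52 → write 4 carry 6
  1×7+6 = 13 → write 5 carry 1
  1×7+1 = 8 → write 0 carry 1
  0×7+1 = 1 → write 1
  0×7 = 0 → write 0
  0×7 = 0 → write 0
  3×7 = 21 → write 5 carry 2
  7×7+2 = 51 → write 3 carry 6
  2×7+6 = 20 → write 4 carry 2
  2×7+2 = 16 → write 0 carry 2
  remaining carry: 2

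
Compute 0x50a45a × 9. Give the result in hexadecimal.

0x2d5c72a

Multiply each base-16 digit by 9, carrying:
  a×9 = 90 → write a carry 5
  5×9+5 = 50 → write 2 carry 3
  4×9+3 = 39 → write 7 carry 2
  a×9+2 = 92 → write c carry 5
  0×9+5 = 5 → write 5
  5×9 = 45 → write d carry 2
  remaining carry: 2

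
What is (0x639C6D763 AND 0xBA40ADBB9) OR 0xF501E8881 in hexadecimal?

0x639C6D763 AND 0xBA40ADBB9 = 0x22002D321.
Then OR with 0xF501E8881.

0xF701EDBA1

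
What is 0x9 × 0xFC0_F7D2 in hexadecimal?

Multiply each base-16 digit by 9, carrying:
  2×9 = 18 → write 2 carry 1
  D×9+1 = 118 → write 6 carry 7
  7×9+7 = 70 → write 6 carry 4
  F×9+4 = 139 → write B carry 8
  0×9+8 = 8 → write 8
  C×9 = 108 → write C carry 6
  F×9+6 = 141 → write D carry 8
  remaining carry: 8

0x8DC8B662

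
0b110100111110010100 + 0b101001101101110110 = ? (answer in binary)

0b1011110101100001010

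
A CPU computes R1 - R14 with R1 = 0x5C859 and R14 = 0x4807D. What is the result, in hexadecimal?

Subtract column by column in base 16:
  9-D → C (borrow)
  5-7-1 → D (borrow)
  8-0-1 → 7
  C-8 → 4
  5-4 → 1

0x147DC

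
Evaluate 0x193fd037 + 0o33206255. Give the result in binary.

0b11001101011001101110011100100

0x193fd037 = 0b11001001111111101000000110111 in binary.
0o33206255 = 0b11011010000110010101101 in binary.
Add column by column in base 2, right to left:
  1+1 = 0 carry 1
  1+0+1 = 0 carry 1
  1+1+1 = 1 carry 1
  0+1+1 = 0 carry 1
  1+0+1 = 0 carry 1
  1+1+1 = 1 carry 1
  0+0+1 = 1
  0+1 = 1
  0+0 = 0
  0+0 = 0
  0+1 = 1
  0+1 = 1
  1+0 = 1
  0+0 = 0
  1+0 = 1
  1+0 = 1
  1+1 = 0 carry 1
  1+0+1 = 0 carry 1
  1+1+1 = 1 carry 1
  1+1+1 = 1 carry 1
  1+0+1 = 0 carry 1
  1+1+1 = 1 carry 1
  0+1+1 = 0 carry 1
  0+0+1 = 1
  1+0 = 1
  0+0 = 0
  0+0 = 0
  1+0 = 1
  1+0 = 1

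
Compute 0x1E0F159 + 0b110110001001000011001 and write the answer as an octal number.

0x1E0F159 = 0o170170531 in octal.
0b110110001001000011001 = 0o6611031 in octal.
Add column by column in base 8, right to left:
  1+1 = 2
  3+3 = 6
  5+0 = 5
  0+1 = 1
  7+1 = 0 carry 1
  1+6+1 = 0 carry 1
  0+6+1 = 7
  7+0 = 7
  1+0 = 1

0o177001562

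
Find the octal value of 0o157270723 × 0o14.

0o2470252744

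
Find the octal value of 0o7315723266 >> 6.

0o73157232

Shifting right by 6 bits = 2 oct digits: drop the last 2.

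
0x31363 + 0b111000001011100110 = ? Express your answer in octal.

0x31363 = 0o611543 in octal.
0b111000001011100110 = 0o701346 in octal.
Add column by column in base 8, right to left:
  3+6 = 1 carry 1
  4+4+1 = 1 carry 1
  5+3+1 = 1 carry 1
  1+1+1 = 3
  1+0 = 1
  6+7 = 5 carry 1
  final carry 1

0o1513111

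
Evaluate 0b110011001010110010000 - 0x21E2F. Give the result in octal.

0o5673541

0b110011001010110010000 = 0o6312620 in octal.
0x21E2F = 0o417057 in octal.
Subtract column by column in base 8:
  0-7 → 1 (borrow)
  2-5-1 → 4 (borrow)
  6-0-1 → 5
  2-7 → 3 (borrow)
  1-1-1 → 7 (borrow)
  3-4-1 → 6 (borrow)
  6-0-1 → 5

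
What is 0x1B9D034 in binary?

0b1101110011101000000110100

Expand each hex digit to 4 bits: 1=0001 B=1011 9=1001 D=1101 0=0000 3=0011 4=0100.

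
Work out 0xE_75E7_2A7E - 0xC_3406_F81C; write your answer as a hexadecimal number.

0x241E03262

Subtract column by column in base 16:
  E-C → 2
  7-1 → 6
  A-8 → 2
  2-F → 3 (borrow)
  7-6-1 → 0
  E-0 → E
  5-4 → 1
  7-3 → 4
  E-C → 2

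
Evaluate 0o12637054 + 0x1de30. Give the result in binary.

0o12637054 = 0b1010110011111000101100 in binary.
0x1de30 = 0b11101111000110000 in binary.
Add column by column in base 2, right to left:
  0+0 = 0
  0+0 = 0
  1+0 = 1
  1+0 = 1
  0+1 = 1
  1+1 = 0 carry 1
  0+0+1 = 1
  0+0 = 0
  0+0 = 0
  1+1 = 0 carry 1
  1+1+1 = 1 carry 1
  1+1+1 = 1 carry 1
  1+1+1 = 1 carry 1
  1+0+1 = 0 carry 1
  0+1+1 = 0 carry 1
  0+1+1 = 0 carry 1
  1+1+1 = 1 carry 1
  1+0+1 = 0 carry 1
  0+0+1 = 1
  1+0 = 1
  0+0 = 0
  1+0 = 1

0b1011010001110001011100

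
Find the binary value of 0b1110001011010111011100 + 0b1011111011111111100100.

0b11010000111010111000000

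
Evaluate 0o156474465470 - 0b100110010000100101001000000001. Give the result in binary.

0b1101001110101100000001100100110111

0o156474465470 = 0b1101110100111100100110101100111000 in binary.
Subtract column by column in base 2:
  0-1 → 1 (borrow)
  0-0-1 → 1 (borrow)
  0-0-1 → 1 (borrow)
  1-0-1 → 0
  1-0 → 1
  1-0 → 1
  0-0 → 0
  0-0 → 0
  1-0 → 1
  1-1 → 0
  0-0 → 0
  1-0 → 1
  0-1 → 1 (borrow)
  1-0-1 → 0
  1-1 → 0
  0-0 → 0
  0-0 → 0
  1-1 → 0
  0-0 → 0
  0-0 → 0
  1-0 → 1
  1-0 → 1
  1-1 → 0
  1-0 → 1
  0-0 → 0
  0-1 → 1 (borrow)
  1-1-1 → 1 (borrow)
  0-0-1 → 1 (borrow)
  1-0-1 → 0
  1-1 → 0
  1-0 → 1
  0-0 → 0
  1-0 → 1
  1-0 → 1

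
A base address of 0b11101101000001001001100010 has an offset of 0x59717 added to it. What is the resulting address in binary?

0b11101110011010100101111001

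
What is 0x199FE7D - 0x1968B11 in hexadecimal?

Subtract column by column in base 16:
  D-1 → C
  7-1 → 6
  E-B → 3
  F-8 → 7
  9-6 → 3
  9-9 → 0
  1-1 → 0

0x3736C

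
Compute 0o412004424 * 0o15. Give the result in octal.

Multiply each base-8 digit by 13, carrying:
  4×13 = 52 → write 4 carry 6
  2×13+6 = 32 → write 0 carry 4
  4×13+4 = 56 → write 0 carry 7
  4×13+7 = 59 → write 3 carry 7
  0×13+7 = 7 → write 7
  0×13 = 0 → write 0
  2×13 = 26 → write 2 carry 3
  1×13+3 = 16 → write 0 carry 2
  4×13+2 = 54 → write 6 carry 6
  remaining carry: 6

0o6602073004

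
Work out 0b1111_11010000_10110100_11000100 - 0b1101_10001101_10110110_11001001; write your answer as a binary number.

Subtract column by column in base 2:
  0-1 → 1 (borrow)
  0-0-1 → 1 (borrow)
  1-0-1 → 0
  0-1 → 1 (borrow)
  0-0-1 → 1 (borrow)
  0-0-1 → 1 (borrow)
  1-1-1 → 1 (borrow)
  1-1-1 → 1 (borrow)
  0-0-1 → 1 (borrow)
  0-1-1 → 0 (borrow)
  1-1-1 → 1 (borrow)
  0-0-1 → 1 (borrow)
  1-1-1 → 1 (borrow)
  1-1-1 → 1 (borrow)
  0-0-1 → 1 (borrow)
  1-1-1 → 1 (borrow)
  0-1-1 → 0 (borrow)
  0-0-1 → 1 (borrow)
  0-1-1 → 0 (borrow)
  0-1-1 → 0 (borrow)
  1-0-1 → 0
  0-0 → 0
  1-0 → 1
  1-1 → 0
  1-1 → 0
  1-0 → 1
  1-1 → 0
  1-1 → 0

0b10010000101111110111111011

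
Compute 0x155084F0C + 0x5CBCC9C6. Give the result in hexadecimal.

0x1B1C518D2

Add column by column in base 16, right to left:
  C+6 = 2 carry 1
  0+C+1 = D
  F+9 = 8 carry 1
  4+C+1 = 1 carry 1
  8+C+1 = 5 carry 1
  0+B+1 = C
  5+C = 1 carry 1
  5+5+1 = B
  1+0 = 1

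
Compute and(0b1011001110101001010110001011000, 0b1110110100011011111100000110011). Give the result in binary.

AND bit by bit (1 only where both bits are 1):
  1011001110101001010110001011000
& 1110110100011011111100000110011
= 1010000100001001010100000010000

0b1010000100001001010100000010000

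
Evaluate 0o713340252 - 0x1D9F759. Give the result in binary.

0b101010100111100100101010001

0o713340252 = 0b111001011011100000010101010 in binary.
0x1D9F759 = 0b1110110011111011101011001 in binary.
Subtract column by column in base 2:
  0-1 → 1 (borrow)
  1-0-1 → 0
  0-0 → 0
  1-1 → 0
  0-1 → 1 (borrow)
  1-0-1 → 0
  0-1 → 1 (borrow)
  1-0-1 → 0
  0-1 → 1 (borrow)
  0-1-1 → 0 (borrow)
  0-1-1 → 0 (borrow)
  0-0-1 → 1 (borrow)
  0-1-1 → 0 (borrow)
  0-1-1 → 0 (borrow)
  1-1-1 → 1 (borrow)
  1-1-1 → 1 (borrow)
  1-1-1 → 1 (borrow)
  0-0-1 → 1 (borrow)
  1-0-1 → 0
  1-1 → 0
  0-1 → 1 (borrow)
  1-0-1 → 0
  0-1 → 1 (borrow)
  0-1-1 → 0 (borrow)
  1-1-1 → 1 (borrow)
  1-0-1 → 0
  1-0 → 1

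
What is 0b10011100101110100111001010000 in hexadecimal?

Group the bits into nibbles: 0001 0011 1001 0111 0100 1110 0101 0000 → 13974E50.

0x13974E50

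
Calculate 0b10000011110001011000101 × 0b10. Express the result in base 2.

Multiply each base-2 digit by 2, carrying:
  1×2 = 2 → write 0 carry 1
  0×2+1 = 1 → write 1
  1×2 = 2 → write 0 carry 1
  0×2+1 = 1 → write 1
  0×2 = 0 → write 0
  0×2 = 0 → write 0
  1×2 = 2 → write 0 carry 1
  1×2+1 = 3 → write 1 carry 1
  0×2+1 = 1 → write 1
  1×2 = 2 → write 0 carry 1
  0×2+1 = 1 → write 1
  0×2 = 0 → write 0
  0×2 = 0 → write 0
  1×2 = 2 → write 0 carry 1
  1×2+1 = 3 → write 1 carry 1
  1×2+1 = 3 → write 1 carry 1
  1×2+1 = 3 → write 1 carry 1
  0×2+1 = 1 → write 1
  0×2 = 0 → write 0
  0×2 = 0 → write 0
  0×2 = 0 → write 0
  0×2 = 0 → write 0
  1×2 = 2 → write 0 carry 1
  remaining carry: 1

0b100000111100010110001010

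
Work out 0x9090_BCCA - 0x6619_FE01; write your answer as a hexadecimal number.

0x2A76BEC9

Subtract column by column in base 16:
  A-1 → 9
  C-0 → C
  C-E → E (borrow)
  B-F-1 → B (borrow)
  0-9-1 → 6 (borrow)
  9-1-1 → 7
  0-6 → A (borrow)
  9-6-1 → 2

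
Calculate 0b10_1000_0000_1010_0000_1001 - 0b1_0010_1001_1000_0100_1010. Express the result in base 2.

0b101010111000110111111

Subtract column by column in base 2:
  1-0 → 1
  0-1 → 1 (borrow)
  0-0-1 → 1 (borrow)
  1-1-1 → 1 (borrow)
  0-0-1 → 1 (borrow)
  0-0-1 → 1 (borrow)
  0-1-1 → 0 (borrow)
  0-0-1 → 1 (borrow)
  0-0-1 → 1 (borrow)
  1-0-1 → 0
  0-0 → 0
  1-1 → 0
  0-1 → 1 (borrow)
  0-0-1 → 1 (borrow)
  0-0-1 → 1 (borrow)
  0-1-1 → 0 (borrow)
  0-0-1 → 1 (borrow)
  0-1-1 → 0 (borrow)
  0-0-1 → 1 (borrow)
  1-0-1 → 0
  0-1 → 1 (borrow)
  1-0-1 → 0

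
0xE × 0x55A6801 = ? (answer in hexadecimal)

0x4AF1B00E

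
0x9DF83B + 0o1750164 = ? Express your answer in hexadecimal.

0xA5C8AF

0o1750164 = 0x7D074 in hexadecimal.
Add column by column in base 16, right to left:
  B+4 = F
  3+7 = A
  8+0 = 8
  F+D = C carry 1
  D+7+1 = 5 carry 1
  9+0+1 = A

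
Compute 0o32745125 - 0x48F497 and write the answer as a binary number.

0o32745125 = 0b11010111100101001010101 in binary.
0x48F497 = 0b10010001111010010010111 in binary.
Subtract column by column in base 2:
  1-1 → 0
  0-1 → 1 (borrow)
  1-1-1 → 1 (borrow)
  0-0-1 → 1 (borrow)
  1-1-1 → 1 (borrow)
  0-0-1 → 1 (borrow)
  1-0-1 → 0
  0-1 → 1 (borrow)
  0-0-1 → 1 (borrow)
  1-0-1 → 0
  0-1 → 1 (borrow)
  1-0-1 → 0
  0-1 → 1 (borrow)
  0-1-1 → 0 (borrow)
  1-1-1 → 1 (borrow)
  1-1-1 → 1 (borrow)
  1-0-1 → 0
  1-0 → 1
  0-0 → 0
  1-1 → 0
  0-0 → 0
  1-0 → 1
  1-1 → 0

0b1000101101010110111110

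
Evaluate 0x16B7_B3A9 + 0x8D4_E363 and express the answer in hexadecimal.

0x1F8C970C

Add column by column in base 16, right to left:
  9+3 = C
  A+6 = 0 carry 1
  3+3+1 = 7
  B+E = 9 carry 1
  7+4+1 = C
  B+D = 8 carry 1
  6+8+1 = F
  1+0 = 1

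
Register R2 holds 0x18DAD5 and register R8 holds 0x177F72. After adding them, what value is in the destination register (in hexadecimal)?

0x305A47

Add column by column in base 16, right to left:
  5+2 = 7
  D+7 = 4 carry 1
  A+F+1 = A carry 1
  D+7+1 = 5 carry 1
  8+7+1 = 0 carry 1
  1+1+1 = 3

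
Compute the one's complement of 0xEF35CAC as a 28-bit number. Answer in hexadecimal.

0x10CA353

Each hex digit d becomes F−d:
  E→1, F→0, 3→C, 5→A, C→3, A→5, C→3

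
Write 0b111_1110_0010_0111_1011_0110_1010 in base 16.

Group the bits into nibbles: 0111 1110 0010 0111 1011 0110 1010 → 7e27b6a.

0x7e27b6a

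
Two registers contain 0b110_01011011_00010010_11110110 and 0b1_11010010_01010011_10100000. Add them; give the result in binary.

0b1000001011010110011010010110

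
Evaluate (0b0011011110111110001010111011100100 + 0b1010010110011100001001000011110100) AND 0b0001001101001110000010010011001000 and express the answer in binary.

0b1000101001010000010010011001000

Add column by column in base 2, right to left:
  0+0 = 0
  0+0 = 0
  1+1 = 0 carry 1
  0+0+1 = 1
  0+1 = 1
  1+1 = 0 carry 1
  1+1+1 = 1 carry 1
  1+1+1 = 1 carry 1
  0+0+1 = 1
  1+0 = 1
  1+0 = 1
  1+0 = 1
  0+1 = 1
  1+0 = 1
  0+0 = 0
  1+1 = 0 carry 1
  0+0+1 = 1
  0+0 = 0
  0+0 = 0
  1+0 = 1
  1+1 = 0 carry 1
  1+1+1 = 1 carry 1
  1+1+1 = 1 carry 1
  1+0+1 = 0 carry 1
  0+0+1 = 1
  1+1 = 0 carry 1
  1+1+1 = 1 carry 1
  1+0+1 = 0 carry 1
  1+1+1 = 1 carry 1
  0+0+1 = 1
  1+0 = 1
  1+1 = 0 carry 1
  0+0+1 = 1
  0+1 = 1
Sum = 0b1101110101011010010011111111011000; now AND with 0b0001001101001110000010010011001000:
  1101110101011010010011111111011000
& 0001001101001110000010010011001000
= 0001000101001010000010010011001000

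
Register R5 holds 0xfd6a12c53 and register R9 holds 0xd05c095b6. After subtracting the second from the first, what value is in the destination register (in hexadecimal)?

Subtract column by column in base 16:
  3-6 → d (borrow)
  5-b-1 → 9 (borrow)
  c-5-1 → 6
  2-9 → 9 (borrow)
  1-0-1 → 0
  a-c → e (borrow)
  6-5-1 → 0
  d-0 → d
  f-d → 2

0x2d0e0969d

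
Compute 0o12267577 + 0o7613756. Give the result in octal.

0o22103555

Add column by column in base 8, right to left:
  7+6 = 5 carry 1
  7+5+1 = 5 carry 1
  5+7+1 = 5 carry 1
  7+3+1 = 3 carry 1
  6+1+1 = 0 carry 1
  2+6+1 = 1 carry 1
  2+7+1 = 2 carry 1
  1+0+1 = 2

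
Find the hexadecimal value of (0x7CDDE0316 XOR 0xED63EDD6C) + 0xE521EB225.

First 0x7CDDE0316 XOR 0xED63EDD6C = 0x91BE0DE7A.
Add column by column in base 16, right to left:
  A+5 = F
  7+2 = 9
  E+2 = 0 carry 1
  D+B+1 = 9 carry 1
  0+E+1 = F
  E+1 = F
  B+2 = D
  1+5 = 6
  9+E = 7 carry 1
  final carry 1

0x176DFF909F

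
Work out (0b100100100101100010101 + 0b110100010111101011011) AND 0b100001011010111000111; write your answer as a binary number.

0b11000001000000

Add column by column in base 2, right to left:
  1+1 = 0 carry 1
  0+1+1 = 0 carry 1
  1+0+1 = 0 carry 1
  0+1+1 = 0 carry 1
  1+1+1 = 1 carry 1
  0+0+1 = 1
  0+1 = 1
  0+0 = 0
  1+1 = 0 carry 1
  1+1+1 = 1 carry 1
  0+1+1 = 0 carry 1
  1+1+1 = 1 carry 1
  0+0+1 = 1
  0+1 = 1
  1+0 = 1
  0+0 = 0
  0+0 = 0
  1+1 = 0 carry 1
  0+0+1 = 1
  0+1 = 1
  1+1 = 0 carry 1
  final carry 1
Sum = 0b1011000111101001110000; now AND with 0b100001011010111000111:
  1011000111101001110000
& 0100001011010111000111
= 0000000011000001000000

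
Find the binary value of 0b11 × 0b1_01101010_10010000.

0b1000011111110110000

Multiply each base-2 digit by 3, carrying:
  0×3 = 0 → write 0
  0×3 = 0 → write 0
  0×3 = 0 → write 0
  0×3 = 0 → write 0
  1×3 = 3 → write 1 carry 1
  0×3+1 = 1 → write 1
  0×3 = 0 → write 0
  1×3 = 3 → write 1 carry 1
  0×3+1 = 1 → write 1
  1×3 = 3 → write 1 carry 1
  0×3+1 = 1 → write 1
  1×3 = 3 → write 1 carry 1
  0×3+1 = 1 → write 1
  1×3 = 3 → write 1 carry 1
  1×3+1 = 4 → write 0 carry 2
  0×3+2 = 2 → write 0 carry 1
  1×3+1 = 4 → write 0 carry 2
  remaining carry: 10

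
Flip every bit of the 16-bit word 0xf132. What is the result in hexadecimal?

0x0ecd

Each hex digit d becomes f−d:
  f→0, 1→e, 3→c, 2→d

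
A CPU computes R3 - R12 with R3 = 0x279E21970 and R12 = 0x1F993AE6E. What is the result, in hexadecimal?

Subtract column by column in base 16:
  0-E → 2 (borrow)
  7-6-1 → 0
  9-E → B (borrow)
  1-A-1 → 6 (borrow)
  2-3-1 → E (borrow)
  E-9-1 → 4
  9-9 → 0
  7-F → 8 (borrow)
  2-1-1 → 0

0x804E6B02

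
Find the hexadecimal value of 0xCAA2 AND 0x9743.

AND each hex digit independently (no carries):
  C&9=8, A&7=2, A&4=0, 2&3=2

0x8202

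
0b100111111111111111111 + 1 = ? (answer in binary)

The trailing 18 digits are 1 (max in base 2), so adding 1 cascades: they roll to 0 and the next digit up increments.

0b101000000000000000000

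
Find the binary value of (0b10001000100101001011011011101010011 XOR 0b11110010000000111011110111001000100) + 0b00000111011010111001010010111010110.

0b10000010000000101001111111011101101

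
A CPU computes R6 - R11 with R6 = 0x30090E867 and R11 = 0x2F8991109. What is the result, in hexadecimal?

0x7F7D75E

Subtract column by column in base 16:
  7-9 → E (borrow)
  6-0-1 → 5
  8-1 → 7
  E-1 → D
  0-9 → 7 (borrow)
  9-9-1 → F (borrow)
  0-8-1 → 7 (borrow)
  0-F-1 → 0 (borrow)
  3-2-1 → 0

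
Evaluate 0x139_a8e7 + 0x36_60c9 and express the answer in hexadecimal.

Add column by column in base 16, right to left:
  7+9 = 0 carry 1
  e+c+1 = b carry 1
  8+0+1 = 9
  a+6 = 0 carry 1
  9+6+1 = 0 carry 1
  3+3+1 = 7
  1+0 = 1

0x17009b0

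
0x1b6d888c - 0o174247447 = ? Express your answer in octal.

0o3137034545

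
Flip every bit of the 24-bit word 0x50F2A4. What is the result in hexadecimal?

0xAF0D5B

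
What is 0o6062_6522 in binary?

Each octal digit is 3 bits: 6=110 0=000 6=110 2=010 6=110 5=101 2=010 2=010.

0b110000110010110101010010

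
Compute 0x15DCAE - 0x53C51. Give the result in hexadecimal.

0x10A05D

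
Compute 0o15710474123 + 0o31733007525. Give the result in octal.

0o47643503650

Add column by column in base 8, right to left:
  3+5 = 0 carry 1
  2+2+1 = 5
  1+5 = 6
  4+7 = 3 carry 1
  7+0+1 = 0 carry 1
  4+0+1 = 5
  0+3 = 3
  1+3 = 4
  7+7 = 6 carry 1
  5+1+1 = 7
  1+3 = 4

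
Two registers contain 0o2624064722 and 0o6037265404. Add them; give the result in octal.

Add column by column in base 8, right to left:
  2+4 = 6
  2+0 = 2
  7+4 = 3 carry 1
  4+5+1 = 2 carry 1
  6+6+1 = 5 carry 1
  0+2+1 = 3
  4+7 = 3 carry 1
  2+3+1 = 6
  6+0 = 6
  2+6 = 0 carry 1
  final carry 1

0o10663352326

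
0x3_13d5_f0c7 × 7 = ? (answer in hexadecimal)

0x158ad99571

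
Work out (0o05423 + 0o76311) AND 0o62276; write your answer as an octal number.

Add column by column in base 8, right to left:
  3+1 = 4
  2+1 = 3
  4+3 = 7
  5+6 = 3 carry 1
  0+7+1 = 0 carry 1
  final carry 1
Sum = 0o103734; now AND with 0o62276:
  1&0=0, 0&6=0, 3&2=2, 7&2=2, 3&7=3, 4&6=4

0o2234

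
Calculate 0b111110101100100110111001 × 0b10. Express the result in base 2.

Multiply each base-2 digit by 2, carrying:
  1×2 = 2 → write 0 carry 1
  0×2+1 = 1 → write 1
  0×2 = 0 → write 0
  1×2 = 2 → write 0 carry 1
  1×2+1 = 3 → write 1 carry 1
  1×2+1 = 3 → write 1 carry 1
  0×2+1 = 1 → write 1
  1×2 = 2 → write 0 carry 1
  1×2+1 = 3 → write 1 carry 1
  0×2+1 = 1 → write 1
  0×2 = 0 → write 0
  1×2 = 2 → write 0 carry 1
  0×2+1 = 1 → write 1
  0×2 = 0 → write 0
  1×2 = 2 → write 0 carry 1
  1×2+1 = 3 → write 1 carry 1
  0×2+1 = 1 → write 1
  1×2 = 2 → write 0 carry 1
  0×2+1 = 1 → write 1
  1×2 = 2 → write 0 carry 1
  1×2+1 = 3 → write 1 carry 1
  1×2+1 = 3 → write 1 carry 1
  1×2+1 = 3 → write 1 carry 1
  1×2+1 = 3 → write 1 carry 1
  remaining carry: 1

0b1111101011001001101110010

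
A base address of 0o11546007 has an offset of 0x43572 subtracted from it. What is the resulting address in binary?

0o11546007 = 0b1001101100110000000111 in binary.
0x43572 = 0b1000011010101110010 in binary.
Subtract column by column in base 2:
  1-0 → 1
  1-1 → 0
  1-0 → 1
  0-0 → 0
  0-1 → 1 (borrow)
  0-1-1 → 0 (borrow)
  0-1-1 → 0 (borrow)
  0-0-1 → 1 (borrow)
  0-1-1 → 0 (borrow)
  0-0-1 → 1 (borrow)
  1-1-1 → 1 (borrow)
  1-0-1 → 0
  0-1 → 1 (borrow)
  0-1-1 → 0 (borrow)
  1-0-1 → 0
  1-0 → 1
  0-0 → 0
  1-0 → 1
  1-1 → 0
  0-0 → 0
  0-0 → 0
  1-0 → 1

0b1000101001011010010101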